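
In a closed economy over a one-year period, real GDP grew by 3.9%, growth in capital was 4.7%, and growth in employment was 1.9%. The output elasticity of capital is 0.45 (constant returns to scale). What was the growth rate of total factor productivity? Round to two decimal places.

Labor's share = 1 − 0.45 = 0.55.
Capital: 0.45 × 4.7 = 2.115 pp.
Employment: 0.55 × 1.9 = 1.045 pp.
TFP growth = 3.9 − 3.16 = 0.74%.

0.74%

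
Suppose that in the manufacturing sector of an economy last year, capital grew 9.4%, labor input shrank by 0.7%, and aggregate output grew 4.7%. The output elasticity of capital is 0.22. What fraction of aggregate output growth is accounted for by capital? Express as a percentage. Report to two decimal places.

Capital contributed 0.22 × 9.4 = 2.068 pp.
Share of growth = 2.068 / 4.7 × 100 = 44%.

Capital accounted for 44.00% of growth.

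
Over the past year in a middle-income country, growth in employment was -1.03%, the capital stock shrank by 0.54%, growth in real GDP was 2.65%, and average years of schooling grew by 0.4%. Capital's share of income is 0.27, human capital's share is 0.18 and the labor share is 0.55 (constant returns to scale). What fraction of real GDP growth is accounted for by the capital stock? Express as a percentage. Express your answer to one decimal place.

-5.5%

The capital stock contributed 0.27 × (-0.54) = -0.1458 pp.
Share of growth = -0.1458 / 2.65 × 100 = -5.502%.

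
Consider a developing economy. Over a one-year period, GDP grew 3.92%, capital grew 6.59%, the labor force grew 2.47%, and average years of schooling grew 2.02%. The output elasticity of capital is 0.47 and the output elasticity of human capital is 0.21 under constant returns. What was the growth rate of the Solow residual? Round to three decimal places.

-0.392%

Labor's share = 1 − 0.47 − 0.21 = 0.32.
Capital: 0.47 × 6.59 = 3.0973 pp.
Average years of schooling: 0.21 × 2.02 = 0.4242 pp.
The labor force: 0.32 × 2.47 = 0.7904 pp.
TFP growth = 3.92 − 4.3119 = -0.3919%.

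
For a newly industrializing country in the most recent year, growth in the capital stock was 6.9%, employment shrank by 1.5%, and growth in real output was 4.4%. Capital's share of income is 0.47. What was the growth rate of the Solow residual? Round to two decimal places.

Labor's share = 1 − 0.47 = 0.53.
The capital stock: 0.47 × 6.9 = 3.243 pp.
Employment: 0.53 × (-1.5) = -0.795 pp.
TFP growth = 4.4 − 2.448 = 1.952%.

1.95%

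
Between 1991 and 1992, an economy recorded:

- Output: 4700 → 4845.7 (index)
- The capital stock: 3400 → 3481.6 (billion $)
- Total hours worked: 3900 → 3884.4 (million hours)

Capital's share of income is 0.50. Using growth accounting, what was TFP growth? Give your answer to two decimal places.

Output growth = (4845.7 − 4700) / 4700 = 3.1%.
The capital stock growth = (3481.6 − 3400) / 3400 = 2.4%.
Total hours worked growth = (3884.4 − 3900) / 3900 = -0.4%.
Labor's share = 1 − 0.5 = 0.5.
The capital stock: 0.5 × 2.4 = 1.2 pp.
Total hours worked: 0.5 × (-0.4) = -0.2 pp.
TFP growth = 3.1 − 1 = 2.1%.

2.10%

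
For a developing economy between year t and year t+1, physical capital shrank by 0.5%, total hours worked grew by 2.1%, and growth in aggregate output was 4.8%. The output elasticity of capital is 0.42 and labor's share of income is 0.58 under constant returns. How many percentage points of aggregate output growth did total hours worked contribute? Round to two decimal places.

Labor's share = 1 − 0.42 = 0.58.
Contribution = share × growth = 0.58 × 2.1 = 1.218 pp.

1.22 percentage points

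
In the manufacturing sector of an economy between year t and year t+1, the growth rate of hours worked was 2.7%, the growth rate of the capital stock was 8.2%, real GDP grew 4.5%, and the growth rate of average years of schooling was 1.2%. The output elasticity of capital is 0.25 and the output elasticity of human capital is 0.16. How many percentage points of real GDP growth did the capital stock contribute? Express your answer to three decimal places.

Contribution = share × growth = 0.25 × 8.2 = 2.05 pp.

2.050 percentage points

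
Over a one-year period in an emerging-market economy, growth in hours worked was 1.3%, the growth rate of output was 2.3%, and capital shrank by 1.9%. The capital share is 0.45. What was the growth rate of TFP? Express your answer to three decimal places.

Labor's share = 1 − 0.45 = 0.55.
Capital: 0.45 × (-1.9) = -0.855 pp.
Hours worked: 0.55 × 1.3 = 0.715 pp.
TFP growth = 2.3 + 0.14 = 2.44%.

2.440%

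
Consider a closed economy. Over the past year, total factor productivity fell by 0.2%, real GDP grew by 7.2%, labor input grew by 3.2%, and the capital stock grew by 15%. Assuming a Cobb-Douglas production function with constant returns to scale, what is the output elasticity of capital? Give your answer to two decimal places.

α = 0.36

gY = gA + α·gK + (1−α)·gL, so gY − gA − gL = α(gK − gL).
7.2 + 0.2 − 3.2 = α × (15 − 3.2).
4.2 = 11.8 α, so α = 0.3559.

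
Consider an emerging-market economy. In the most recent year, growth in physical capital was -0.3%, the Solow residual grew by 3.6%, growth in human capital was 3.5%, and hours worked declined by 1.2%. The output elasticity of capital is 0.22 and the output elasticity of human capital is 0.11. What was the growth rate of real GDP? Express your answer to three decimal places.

Labor's share = 1 − 0.22 − 0.11 = 0.67.
Physical capital: 0.22 × (-0.3) = -0.066 pp.
Human capital: 0.11 × 3.5 = 0.385 pp.
Hours worked: 0.67 × (-1.2) = -0.804 pp.
Output growth = 3.6 + (-0.485) = 3.115%.

3.115%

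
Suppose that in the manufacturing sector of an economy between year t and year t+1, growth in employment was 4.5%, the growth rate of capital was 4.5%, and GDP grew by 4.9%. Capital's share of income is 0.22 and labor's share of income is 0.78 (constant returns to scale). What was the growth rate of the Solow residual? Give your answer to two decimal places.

0.40%

Labor's share = 1 − 0.22 = 0.78.
Capital: 0.22 × 4.5 = 0.99 pp.
Employment: 0.78 × 4.5 = 3.51 pp.
TFP growth = 4.9 − 4.5 = 0.4%.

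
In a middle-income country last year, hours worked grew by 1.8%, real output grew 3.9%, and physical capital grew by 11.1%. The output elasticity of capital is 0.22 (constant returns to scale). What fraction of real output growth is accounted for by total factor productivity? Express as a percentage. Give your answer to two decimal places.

Labor's share = 1 − 0.22 = 0.78.
Physical capital: 0.22 × 11.1 = 2.442 pp.
Hours worked: 0.78 × 1.8 = 1.404 pp.
TFP growth = 3.9 − 3.846 = 0.054%.
TFP share of growth = 0.054 / 3.9 × 100 = 1.3846%.

Total factor productivity accounted for 1.38% of growth.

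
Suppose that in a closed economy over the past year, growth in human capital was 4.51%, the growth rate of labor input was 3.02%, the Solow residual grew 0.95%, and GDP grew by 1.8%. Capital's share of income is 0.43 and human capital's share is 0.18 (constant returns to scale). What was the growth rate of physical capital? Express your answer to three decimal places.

Labor's share = 1 − 0.43 − 0.18 = 0.39.
gY = gA + 0.18×4.51 + 0.39×3.02 + 0.43×g.
0.43×g = 1.8 − 0.95 − 1.9896 = -1.1396.
g = -1.1396 / 0.43 = -2.65023%.

-2.650%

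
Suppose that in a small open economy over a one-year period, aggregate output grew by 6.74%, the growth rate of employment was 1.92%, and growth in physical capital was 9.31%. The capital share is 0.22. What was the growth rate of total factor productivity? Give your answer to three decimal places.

3.194%

Labor's share = 1 − 0.22 = 0.78.
Physical capital: 0.22 × 9.31 = 2.0482 pp.
Employment: 0.78 × 1.92 = 1.4976 pp.
TFP growth = 6.74 − 3.5458 = 3.1942%.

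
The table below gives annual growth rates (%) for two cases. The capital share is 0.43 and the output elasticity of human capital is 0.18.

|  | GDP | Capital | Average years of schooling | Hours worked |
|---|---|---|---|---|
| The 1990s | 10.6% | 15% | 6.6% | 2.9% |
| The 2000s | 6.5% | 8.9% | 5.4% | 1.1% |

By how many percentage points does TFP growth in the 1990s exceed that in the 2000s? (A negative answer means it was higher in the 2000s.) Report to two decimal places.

0.56 percentage points

Labor's share = 1 − 0.43 − 0.18 = 0.39.
The 1990s: TFP = 10.6 − 6.45 − 1.188 − 1.131 = 1.831%.
The 2000s: TFP = 6.5 − 3.827 − 0.972 − 0.429 = 1.272%.
Difference = 1.831 − (1.272) = 0.559 pp.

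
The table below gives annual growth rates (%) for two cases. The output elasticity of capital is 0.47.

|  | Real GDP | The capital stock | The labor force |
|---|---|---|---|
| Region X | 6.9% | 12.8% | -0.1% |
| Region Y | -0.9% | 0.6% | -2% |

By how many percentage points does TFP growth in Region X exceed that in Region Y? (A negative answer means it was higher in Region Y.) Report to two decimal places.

1.06 percentage points

Labor's share = 1 − 0.47 = 0.53.
Region X: TFP = 6.9 − 6.016 + 0.053 = 0.937%.
Region Y: TFP = -0.9 − 0.282 + 1.06 = -0.122%.
Difference = 0.937 − (-0.122) = 1.059 pp.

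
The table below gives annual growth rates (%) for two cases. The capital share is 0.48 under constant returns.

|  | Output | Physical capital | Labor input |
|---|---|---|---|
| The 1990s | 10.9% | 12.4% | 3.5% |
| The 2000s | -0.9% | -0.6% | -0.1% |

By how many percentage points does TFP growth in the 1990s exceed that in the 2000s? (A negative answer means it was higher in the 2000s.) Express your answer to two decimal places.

Labor's share = 1 − 0.48 = 0.52.
The 1990s: TFP = 10.9 − 5.952 − 1.82 = 3.128%.
The 2000s: TFP = -0.9 + 0.288 + 0.052 = -0.56%.
Difference = 3.128 − (-0.56) = 3.688 pp.

3.69 percentage points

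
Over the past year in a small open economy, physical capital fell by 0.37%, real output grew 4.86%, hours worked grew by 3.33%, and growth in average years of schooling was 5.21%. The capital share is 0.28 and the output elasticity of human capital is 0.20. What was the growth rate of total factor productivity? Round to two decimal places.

Total factor productivity grew 2.19%.

Labor's share = 1 − 0.28 − 0.2 = 0.52.
Physical capital: 0.28 × (-0.37) = -0.1036 pp.
Average years of schooling: 0.2 × 5.21 = 1.042 pp.
Hours worked: 0.52 × 3.33 = 1.7316 pp.
TFP growth = 4.86 − 2.67 = 2.19%.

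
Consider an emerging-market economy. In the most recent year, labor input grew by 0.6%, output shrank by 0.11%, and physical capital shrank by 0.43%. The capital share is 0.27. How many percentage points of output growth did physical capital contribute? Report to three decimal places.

-0.116

Contribution = share × growth = 0.27 × (-0.43) = -0.1161 pp.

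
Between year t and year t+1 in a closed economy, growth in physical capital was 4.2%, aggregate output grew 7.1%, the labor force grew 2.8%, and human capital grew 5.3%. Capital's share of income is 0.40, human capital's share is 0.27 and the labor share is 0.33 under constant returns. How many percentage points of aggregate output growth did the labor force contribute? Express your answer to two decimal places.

Labor's share = 1 − 0.4 − 0.27 = 0.33.
Contribution = share × growth = 0.33 × 2.8 = 0.924 pp.

0.92 percentage points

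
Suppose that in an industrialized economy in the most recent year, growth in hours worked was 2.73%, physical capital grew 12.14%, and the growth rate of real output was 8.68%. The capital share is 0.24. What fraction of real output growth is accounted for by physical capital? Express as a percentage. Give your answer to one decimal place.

Physical capital accounted for 33.6% of growth.

Physical capital contributed 0.24 × 12.14 = 2.9136 pp.
Share of growth = 2.9136 / 8.68 × 100 = 33.567%.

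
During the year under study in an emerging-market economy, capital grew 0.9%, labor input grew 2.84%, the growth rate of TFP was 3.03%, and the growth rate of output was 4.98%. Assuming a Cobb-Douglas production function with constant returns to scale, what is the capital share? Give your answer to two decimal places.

α = 0.46

gY = gA + α·gK + (1−α)·gL, so gY − gA − gL = α(gK − gL).
4.98 − 3.03 − 2.84 = α × (0.9 − 2.84).
-0.89 = -1.94 α, so α = 0.4588.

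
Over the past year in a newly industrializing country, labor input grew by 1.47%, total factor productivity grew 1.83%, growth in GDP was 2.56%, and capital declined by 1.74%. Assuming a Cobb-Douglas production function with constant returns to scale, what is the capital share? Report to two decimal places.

The capital share is 0.23.

gY = gA + α·gK + (1−α)·gL, so gY − gA − gL = α(gK − gL).
2.56 − 1.83 − 1.47 = α × (-1.74 − 1.47).
-0.74 = -3.21 α, so α = 0.2305.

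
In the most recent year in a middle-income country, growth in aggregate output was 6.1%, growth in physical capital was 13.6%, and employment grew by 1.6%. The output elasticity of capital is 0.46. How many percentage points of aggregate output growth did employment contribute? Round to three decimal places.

Labor's share = 1 − 0.46 = 0.54.
Contribution = share × growth = 0.54 × 1.6 = 0.864 pp.

0.864 percentage points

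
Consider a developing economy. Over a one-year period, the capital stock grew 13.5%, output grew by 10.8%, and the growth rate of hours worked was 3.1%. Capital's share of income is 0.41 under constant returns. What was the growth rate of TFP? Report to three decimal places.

3.436%

Labor's share = 1 − 0.41 = 0.59.
The capital stock: 0.41 × 13.5 = 5.535 pp.
Hours worked: 0.59 × 3.1 = 1.829 pp.
TFP growth = 10.8 − 7.364 = 3.436%.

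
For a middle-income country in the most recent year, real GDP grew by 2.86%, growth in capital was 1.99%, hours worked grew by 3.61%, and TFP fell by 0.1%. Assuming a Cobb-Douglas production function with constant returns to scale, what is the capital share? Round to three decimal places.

α = 0.401

gY = gA + α·gK + (1−α)·gL, so gY − gA − gL = α(gK − gL).
2.86 + 0.1 − 3.61 = α × (1.99 − 3.61).
-0.65 = -1.62 α, so α = 0.40123.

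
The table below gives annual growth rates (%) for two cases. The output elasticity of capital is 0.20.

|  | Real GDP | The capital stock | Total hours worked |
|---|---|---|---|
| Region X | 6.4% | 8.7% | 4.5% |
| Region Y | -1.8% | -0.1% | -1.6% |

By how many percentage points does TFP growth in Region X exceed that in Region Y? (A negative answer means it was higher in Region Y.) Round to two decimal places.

Labor's share = 1 − 0.2 = 0.8.
Region X: TFP = 6.4 − 1.74 − 3.6 = 1.06%.
Region Y: TFP = -1.8 + 0.02 + 1.28 = -0.5%.
Difference = 1.06 − (-0.5) = 1.56 pp.

1.56 percentage points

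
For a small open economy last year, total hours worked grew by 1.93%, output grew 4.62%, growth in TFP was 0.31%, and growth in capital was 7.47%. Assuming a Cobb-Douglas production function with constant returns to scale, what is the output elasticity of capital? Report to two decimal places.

0.43

gY = gA + α·gK + (1−α)·gL, so gY − gA − gL = α(gK − gL).
4.62 − 0.31 − 1.93 = α × (7.47 − 1.93).
2.38 = 5.54 α, so α = 0.4296.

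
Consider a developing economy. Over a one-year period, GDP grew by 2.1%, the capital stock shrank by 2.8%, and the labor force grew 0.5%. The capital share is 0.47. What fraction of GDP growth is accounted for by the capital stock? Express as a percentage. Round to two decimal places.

-62.67%

The capital stock contributed 0.47 × (-2.8) = -1.316 pp.
Share of growth = -1.316 / 2.1 × 100 = -62.6667%.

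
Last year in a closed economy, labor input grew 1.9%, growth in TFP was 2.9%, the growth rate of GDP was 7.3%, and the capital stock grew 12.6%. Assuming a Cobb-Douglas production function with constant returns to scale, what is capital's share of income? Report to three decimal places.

gY = gA + α·gK + (1−α)·gL, so gY − gA − gL = α(gK − gL).
7.3 − 2.9 − 1.9 = α × (12.6 − 1.9).
2.5 = 10.7 α, so α = 0.23364.

α = 0.234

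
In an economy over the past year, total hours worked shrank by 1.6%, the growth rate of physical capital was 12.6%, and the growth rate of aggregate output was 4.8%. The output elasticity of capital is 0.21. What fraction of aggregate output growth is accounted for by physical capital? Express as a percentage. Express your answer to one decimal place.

55.1%

Physical capital contributed 0.21 × 12.6 = 2.646 pp.
Share of growth = 2.646 / 4.8 × 100 = 55.125%.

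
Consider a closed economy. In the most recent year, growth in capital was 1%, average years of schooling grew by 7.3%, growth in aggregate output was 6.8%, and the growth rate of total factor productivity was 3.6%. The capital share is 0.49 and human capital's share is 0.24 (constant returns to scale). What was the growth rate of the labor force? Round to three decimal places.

3.548%

Labor's share = 1 − 0.49 − 0.24 = 0.27.
gY = gA + 0.49×1 + 0.24×7.3 + 0.27×g.
0.27×g = 6.8 − 3.6 − 2.242 = 0.958.
g = 0.958 / 0.27 = 3.54815%.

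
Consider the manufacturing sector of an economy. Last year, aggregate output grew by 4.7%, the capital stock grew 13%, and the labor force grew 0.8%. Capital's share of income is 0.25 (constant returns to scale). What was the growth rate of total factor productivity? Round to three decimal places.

Labor's share = 1 − 0.25 = 0.75.
The capital stock: 0.25 × 13 = 3.25 pp.
The labor force: 0.75 × 0.8 = 0.6 pp.
TFP growth = 4.7 − 3.85 = 0.85%.

0.850%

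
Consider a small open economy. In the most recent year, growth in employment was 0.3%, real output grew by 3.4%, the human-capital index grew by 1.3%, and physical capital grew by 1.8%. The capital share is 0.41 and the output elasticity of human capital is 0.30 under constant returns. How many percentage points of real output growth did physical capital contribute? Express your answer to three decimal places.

Contribution = share × growth = 0.41 × 1.8 = 0.738 pp.

0.738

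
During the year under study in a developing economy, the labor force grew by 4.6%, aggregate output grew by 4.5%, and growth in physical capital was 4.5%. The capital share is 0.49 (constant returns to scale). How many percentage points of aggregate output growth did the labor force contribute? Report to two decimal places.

Labor's share = 1 − 0.49 = 0.51.
Contribution = share × growth = 0.51 × 4.6 = 2.346 pp.

2.35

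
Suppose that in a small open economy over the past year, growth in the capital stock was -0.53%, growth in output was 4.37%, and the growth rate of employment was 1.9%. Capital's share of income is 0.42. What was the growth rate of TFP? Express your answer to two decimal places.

Labor's share = 1 − 0.42 = 0.58.
The capital stock: 0.42 × (-0.53) = -0.2226 pp.
Employment: 0.58 × 1.9 = 1.102 pp.
TFP growth = 4.37 − 0.8794 = 3.4906%.

3.49%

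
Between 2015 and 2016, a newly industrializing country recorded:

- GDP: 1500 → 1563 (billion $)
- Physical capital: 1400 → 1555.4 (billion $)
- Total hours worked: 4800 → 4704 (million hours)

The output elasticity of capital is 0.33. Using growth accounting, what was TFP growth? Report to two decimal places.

GDP growth = (1563 − 1500) / 1500 = 4.2%.
Physical capital growth = (1555.4 − 1400) / 1400 = 11.1%.
Total hours worked growth = (4704 − 4800) / 4800 = -2%.
Labor's share = 1 − 0.33 = 0.67.
Physical capital: 0.33 × 11.1 = 3.663 pp.
Total hours worked: 0.67 × (-2) = -1.34 pp.
TFP growth = 4.2 − 2.323 = 1.877%.

1.88%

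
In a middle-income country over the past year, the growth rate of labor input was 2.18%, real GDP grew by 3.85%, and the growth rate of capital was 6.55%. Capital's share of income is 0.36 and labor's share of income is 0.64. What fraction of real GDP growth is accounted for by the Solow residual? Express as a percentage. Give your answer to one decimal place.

Labor's share = 1 − 0.36 = 0.64.
Capital: 0.36 × 6.55 = 2.358 pp.
Labor input: 0.64 × 2.18 = 1.3952 pp.
TFP growth = 3.85 − 3.7532 = 0.0968%.
TFP share of growth = 0.0968 / 3.85 × 100 = 2.514%.

The Solow residual accounted for 2.5% of growth.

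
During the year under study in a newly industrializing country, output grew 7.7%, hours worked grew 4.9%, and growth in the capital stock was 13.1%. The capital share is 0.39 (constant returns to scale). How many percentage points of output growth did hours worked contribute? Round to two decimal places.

2.99 pp

Labor's share = 1 − 0.39 = 0.61.
Contribution = share × growth = 0.61 × 4.9 = 2.989 pp.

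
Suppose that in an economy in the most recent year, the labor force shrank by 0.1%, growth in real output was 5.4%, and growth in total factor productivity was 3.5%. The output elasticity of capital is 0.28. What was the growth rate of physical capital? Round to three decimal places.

7.043%

Labor's share = 1 − 0.28 = 0.72.
gY = gA + 0.72×(-0.1) + 0.28×g.
0.28×g = 5.4 − 3.5 + 0.072 = 1.972.
g = 1.972 / 0.28 = 7.04286%.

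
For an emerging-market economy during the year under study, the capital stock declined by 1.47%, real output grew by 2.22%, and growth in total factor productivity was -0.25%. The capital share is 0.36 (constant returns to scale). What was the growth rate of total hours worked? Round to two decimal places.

Labor's share = 1 − 0.36 = 0.64.
gY = gA + 0.36×(-1.47) + 0.64×g.
0.64×g = 2.22 + 0.25 + 0.5292 = 2.9992.
g = 2.9992 / 0.64 = 4.6863%.

4.69%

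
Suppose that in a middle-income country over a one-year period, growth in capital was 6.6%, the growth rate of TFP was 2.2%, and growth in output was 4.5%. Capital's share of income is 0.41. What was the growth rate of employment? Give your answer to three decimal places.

-0.688%

Labor's share = 1 − 0.41 = 0.59.
gY = gA + 0.41×6.6 + 0.59×g.
0.59×g = 4.5 − 2.2 − 2.706 = -0.406.
g = -0.406 / 0.59 = -0.68814%.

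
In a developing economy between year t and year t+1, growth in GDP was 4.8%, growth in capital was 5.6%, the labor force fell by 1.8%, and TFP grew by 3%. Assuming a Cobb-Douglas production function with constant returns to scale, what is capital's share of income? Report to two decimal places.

Capital's share of income is 0.49.

gY = gA + α·gK + (1−α)·gL, so gY − gA − gL = α(gK − gL).
4.8 − 3 + 1.8 = α × (5.6 − (-1.8)).
3.6 = 7.4 α, so α = 0.4865.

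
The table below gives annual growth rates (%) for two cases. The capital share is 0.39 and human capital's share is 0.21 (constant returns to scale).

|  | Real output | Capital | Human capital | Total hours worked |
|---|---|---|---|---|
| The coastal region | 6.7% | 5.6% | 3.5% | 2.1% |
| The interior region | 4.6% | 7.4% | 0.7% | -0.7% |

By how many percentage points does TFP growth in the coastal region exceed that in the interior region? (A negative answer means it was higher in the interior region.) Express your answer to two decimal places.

1.09 percentage points

Labor's share = 1 − 0.39 − 0.21 = 0.4.
The coastal region: TFP = 6.7 − 2.184 − 0.735 − 0.84 = 2.941%.
The interior region: TFP = 4.6 − 2.886 − 0.147 + 0.28 = 1.847%.
Difference = 2.941 − (1.847) = 1.094 pp.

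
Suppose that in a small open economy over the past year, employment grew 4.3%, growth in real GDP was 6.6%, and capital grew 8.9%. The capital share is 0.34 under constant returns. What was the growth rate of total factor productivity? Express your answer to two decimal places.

Labor's share = 1 − 0.34 = 0.66.
Capital: 0.34 × 8.9 = 3.026 pp.
Employment: 0.66 × 4.3 = 2.838 pp.
TFP growth = 6.6 − 5.864 = 0.736%.

0.74%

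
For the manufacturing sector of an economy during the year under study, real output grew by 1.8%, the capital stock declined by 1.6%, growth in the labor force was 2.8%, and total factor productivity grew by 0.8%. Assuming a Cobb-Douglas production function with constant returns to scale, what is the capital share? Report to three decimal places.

gY = gA + α·gK + (1−α)·gL, so gY − gA − gL = α(gK − gL).
1.8 − 0.8 − 2.8 = α × (-1.6 − 2.8).
-1.8 = -4.4 α, so α = 0.40909.

0.409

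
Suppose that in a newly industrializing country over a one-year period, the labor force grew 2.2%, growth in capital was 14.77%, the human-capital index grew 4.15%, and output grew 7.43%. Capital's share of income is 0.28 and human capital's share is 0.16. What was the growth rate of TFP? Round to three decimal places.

Labor's share = 1 − 0.28 − 0.16 = 0.56.
Capital: 0.28 × 14.77 = 4.1356 pp.
The human-capital index: 0.16 × 4.15 = 0.664 pp.
The labor force: 0.56 × 2.2 = 1.232 pp.
TFP growth = 7.43 − 6.0316 = 1.3984%.

1.398%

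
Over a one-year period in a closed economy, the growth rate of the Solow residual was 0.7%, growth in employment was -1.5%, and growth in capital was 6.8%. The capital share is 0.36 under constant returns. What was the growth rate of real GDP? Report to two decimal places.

2.19%

Labor's share = 1 − 0.36 = 0.64.
Capital: 0.36 × 6.8 = 2.448 pp.
Employment: 0.64 × (-1.5) = -0.96 pp.
Output growth = 0.7 + 1.488 = 2.188%.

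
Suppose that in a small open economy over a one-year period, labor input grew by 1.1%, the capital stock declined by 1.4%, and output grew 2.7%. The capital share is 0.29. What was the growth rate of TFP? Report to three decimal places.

Labor's share = 1 − 0.29 = 0.71.
The capital stock: 0.29 × (-1.4) = -0.406 pp.
Labor input: 0.71 × 1.1 = 0.781 pp.
TFP growth = 2.7 − 0.375 = 2.325%.

2.325%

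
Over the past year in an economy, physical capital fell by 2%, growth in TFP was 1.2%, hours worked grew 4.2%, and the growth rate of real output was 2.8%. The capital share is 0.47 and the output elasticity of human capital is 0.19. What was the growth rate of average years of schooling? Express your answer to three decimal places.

5.853%

Labor's share = 1 − 0.47 − 0.19 = 0.34.
gY = gA + 0.47×(-2) + 0.34×4.2 + 0.19×g.
0.19×g = 2.8 − 1.2 − 0.488 = 1.112.
g = 1.112 / 0.19 = 5.85263%.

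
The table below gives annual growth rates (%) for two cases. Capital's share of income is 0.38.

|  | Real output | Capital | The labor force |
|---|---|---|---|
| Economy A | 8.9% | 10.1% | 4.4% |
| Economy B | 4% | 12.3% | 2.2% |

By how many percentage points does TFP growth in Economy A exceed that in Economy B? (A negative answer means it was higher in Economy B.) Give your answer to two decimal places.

4.37 percentage points

Labor's share = 1 − 0.38 = 0.62.
Economy A: TFP = 8.9 − 3.838 − 2.728 = 2.334%.
Economy B: TFP = 4 − 4.674 − 1.364 = -2.038%.
Difference = 2.334 − (-2.038) = 4.372 pp.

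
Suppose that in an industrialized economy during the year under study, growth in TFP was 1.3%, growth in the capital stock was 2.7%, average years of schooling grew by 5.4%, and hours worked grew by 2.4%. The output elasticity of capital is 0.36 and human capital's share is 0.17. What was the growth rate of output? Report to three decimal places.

Output growth was 4.318%.

Labor's share = 1 − 0.36 − 0.17 = 0.47.
The capital stock: 0.36 × 2.7 = 0.972 pp.
Average years of schooling: 0.17 × 5.4 = 0.918 pp.
Hours worked: 0.47 × 2.4 = 1.128 pp.
Output growth = 1.3 + 3.018 = 4.318%.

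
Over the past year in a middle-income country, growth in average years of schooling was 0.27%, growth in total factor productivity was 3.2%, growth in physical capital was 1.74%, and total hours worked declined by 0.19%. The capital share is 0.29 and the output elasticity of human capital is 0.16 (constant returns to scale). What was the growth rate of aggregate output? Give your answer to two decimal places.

Labor's share = 1 − 0.29 − 0.16 = 0.55.
Physical capital: 0.29 × 1.74 = 0.5046 pp.
Average years of schooling: 0.16 × 0.27 = 0.0432 pp.
Total hours worked: 0.55 × (-0.19) = -0.1045 pp.
Output growth = 3.2 + 0.4433 = 3.6433%.

3.64%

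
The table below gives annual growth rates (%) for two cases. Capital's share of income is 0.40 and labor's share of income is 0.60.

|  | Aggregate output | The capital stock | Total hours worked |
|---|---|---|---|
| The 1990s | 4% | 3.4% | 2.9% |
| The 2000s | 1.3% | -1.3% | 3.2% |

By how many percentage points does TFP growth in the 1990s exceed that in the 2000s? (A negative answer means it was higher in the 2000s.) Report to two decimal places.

1.00 percentage points

Labor's share = 1 − 0.4 = 0.6.
The 1990s: TFP = 4 − 1.36 − 1.74 = 0.9%.
The 2000s: TFP = 1.3 + 0.52 − 1.92 = -0.1%.
Difference = 0.9 − (-0.1) = 1 pp.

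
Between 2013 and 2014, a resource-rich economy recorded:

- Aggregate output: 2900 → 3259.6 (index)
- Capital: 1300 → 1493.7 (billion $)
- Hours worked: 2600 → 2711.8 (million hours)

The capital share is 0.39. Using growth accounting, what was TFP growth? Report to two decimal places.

Aggregate output growth = (3259.6 − 2900) / 2900 = 12.4%.
Capital growth = (1493.7 − 1300) / 1300 = 14.9%.
Hours worked growth = (2711.8 − 2600) / 2600 = 4.3%.
Labor's share = 1 − 0.39 = 0.61.
Capital: 0.39 × 14.9 = 5.811 pp.
Hours worked: 0.61 × 4.3 = 2.623 pp.
TFP growth = 12.4 − 8.434 = 3.966%.

3.97%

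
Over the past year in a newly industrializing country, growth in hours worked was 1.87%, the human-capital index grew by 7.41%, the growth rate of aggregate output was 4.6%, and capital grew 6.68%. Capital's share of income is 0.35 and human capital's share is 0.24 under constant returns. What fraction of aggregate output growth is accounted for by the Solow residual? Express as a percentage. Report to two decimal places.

-6.15%

Labor's share = 1 − 0.35 − 0.24 = 0.41.
Capital: 0.35 × 6.68 = 2.338 pp.
The human-capital index: 0.24 × 7.41 = 1.7784 pp.
Hours worked: 0.41 × 1.87 = 0.7667 pp.
TFP growth = 4.6 − 4.8831 = -0.2831%.
TFP share of growth = -0.2831 / 4.6 × 100 = -6.1543%.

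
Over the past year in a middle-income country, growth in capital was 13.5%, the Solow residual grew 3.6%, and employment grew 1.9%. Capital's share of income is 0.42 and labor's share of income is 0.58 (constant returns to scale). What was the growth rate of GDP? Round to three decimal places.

Labor's share = 1 − 0.42 = 0.58.
Capital: 0.42 × 13.5 = 5.67 pp.
Employment: 0.58 × 1.9 = 1.102 pp.
Output growth = 3.6 + 6.772 = 10.372%.

GDP growth was 10.372%.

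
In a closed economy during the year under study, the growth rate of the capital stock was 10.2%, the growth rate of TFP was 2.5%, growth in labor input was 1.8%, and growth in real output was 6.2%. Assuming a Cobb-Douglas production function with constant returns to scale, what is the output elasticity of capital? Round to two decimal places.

gY = gA + α·gK + (1−α)·gL, so gY − gA − gL = α(gK − gL).
6.2 − 2.5 − 1.8 = α × (10.2 − 1.8).
1.9 = 8.4 α, so α = 0.2262.

The output elasticity of capital is 0.23.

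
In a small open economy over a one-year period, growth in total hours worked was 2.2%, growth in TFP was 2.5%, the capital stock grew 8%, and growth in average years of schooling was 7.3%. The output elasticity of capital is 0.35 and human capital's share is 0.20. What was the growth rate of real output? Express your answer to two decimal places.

Labor's share = 1 − 0.35 − 0.2 = 0.45.
The capital stock: 0.35 × 8 = 2.8 pp.
Average years of schooling: 0.2 × 7.3 = 1.46 pp.
Total hours worked: 0.45 × 2.2 = 0.99 pp.
Output growth = 2.5 + 5.25 = 7.75%.

Real output growth was 7.75%.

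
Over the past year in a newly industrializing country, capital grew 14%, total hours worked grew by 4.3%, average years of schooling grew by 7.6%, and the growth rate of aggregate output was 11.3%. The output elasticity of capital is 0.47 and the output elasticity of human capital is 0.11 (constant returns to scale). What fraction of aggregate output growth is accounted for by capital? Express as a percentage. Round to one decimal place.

Capital accounted for 58.2% of growth.

Capital contributed 0.47 × 14 = 6.58 pp.
Share of growth = 6.58 / 11.3 × 100 = 58.23%.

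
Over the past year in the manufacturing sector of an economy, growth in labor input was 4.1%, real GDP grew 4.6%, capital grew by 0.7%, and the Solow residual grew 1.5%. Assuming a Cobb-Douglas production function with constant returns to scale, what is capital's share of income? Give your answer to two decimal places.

α = 0.29

gY = gA + α·gK + (1−α)·gL, so gY − gA − gL = α(gK − gL).
4.6 − 1.5 − 4.1 = α × (0.7 − 4.1).
-1 = -3.4 α, so α = 0.2941.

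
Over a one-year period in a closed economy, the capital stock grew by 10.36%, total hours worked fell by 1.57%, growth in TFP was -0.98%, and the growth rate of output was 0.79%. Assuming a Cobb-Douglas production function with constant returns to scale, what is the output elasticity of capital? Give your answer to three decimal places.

The output elasticity of capital is 0.280.

gY = gA + α·gK + (1−α)·gL, so gY − gA − gL = α(gK − gL).
0.79 + 0.98 + 1.57 = α × (10.36 − (-1.57)).
3.34 = 11.93 α, so α = 0.27997.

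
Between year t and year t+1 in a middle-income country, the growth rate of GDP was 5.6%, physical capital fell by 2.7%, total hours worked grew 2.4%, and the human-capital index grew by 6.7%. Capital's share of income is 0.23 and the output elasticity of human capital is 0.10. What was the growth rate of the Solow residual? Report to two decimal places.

Labor's share = 1 − 0.23 − 0.1 = 0.67.
Physical capital: 0.23 × (-2.7) = -0.621 pp.
The human-capital index: 0.1 × 6.7 = 0.67 pp.
Total hours worked: 0.67 × 2.4 = 1.608 pp.
TFP growth = 5.6 − 1.657 = 3.943%.

3.94%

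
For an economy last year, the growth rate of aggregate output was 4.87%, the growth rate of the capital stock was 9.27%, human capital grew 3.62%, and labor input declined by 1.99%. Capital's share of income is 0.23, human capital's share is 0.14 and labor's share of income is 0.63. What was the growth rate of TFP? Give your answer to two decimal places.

TFP growth was 3.48%.

Labor's share = 1 − 0.23 − 0.14 = 0.63.
The capital stock: 0.23 × 9.27 = 2.1321 pp.
Human capital: 0.14 × 3.62 = 0.5068 pp.
Labor input: 0.63 × (-1.99) = -1.2537 pp.
TFP growth = 4.87 − 1.3852 = 3.4848%.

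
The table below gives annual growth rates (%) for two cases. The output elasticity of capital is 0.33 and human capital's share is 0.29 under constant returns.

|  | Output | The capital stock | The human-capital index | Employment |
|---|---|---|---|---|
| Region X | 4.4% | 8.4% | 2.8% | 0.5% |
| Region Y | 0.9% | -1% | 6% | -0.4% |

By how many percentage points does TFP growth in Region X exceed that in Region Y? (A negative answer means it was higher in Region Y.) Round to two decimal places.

Labor's share = 1 − 0.33 − 0.29 = 0.38.
Region X: TFP = 4.4 − 2.772 − 0.812 − 0.19 = 0.626%.
Region Y: TFP = 0.9 + 0.33 − 1.74 + 0.152 = -0.358%.
Difference = 0.626 − (-0.358) = 0.984 pp.

0.98 percentage points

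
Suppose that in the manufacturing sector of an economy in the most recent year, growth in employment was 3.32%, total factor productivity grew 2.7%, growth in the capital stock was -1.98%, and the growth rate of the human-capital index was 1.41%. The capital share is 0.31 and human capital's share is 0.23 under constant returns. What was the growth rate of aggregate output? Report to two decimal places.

Labor's share = 1 − 0.31 − 0.23 = 0.46.
The capital stock: 0.31 × (-1.98) = -0.6138 pp.
The human-capital index: 0.23 × 1.41 = 0.3243 pp.
Employment: 0.46 × 3.32 = 1.5272 pp.
Output growth = 2.7 + 1.2377 = 3.9377%.

3.94%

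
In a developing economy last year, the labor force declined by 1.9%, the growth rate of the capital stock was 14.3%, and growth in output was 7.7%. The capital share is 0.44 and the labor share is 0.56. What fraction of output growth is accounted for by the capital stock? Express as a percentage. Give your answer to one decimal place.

The capital stock contributed 0.44 × 14.3 = 6.292 pp.
Share of growth = 6.292 / 7.7 × 100 = 81.714%.

The capital stock accounted for 81.7% of growth.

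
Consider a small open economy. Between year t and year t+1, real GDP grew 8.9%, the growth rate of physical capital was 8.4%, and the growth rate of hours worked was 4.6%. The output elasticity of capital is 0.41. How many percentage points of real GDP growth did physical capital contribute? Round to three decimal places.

Contribution = share × growth = 0.41 × 8.4 = 3.444 pp.

3.444 percentage points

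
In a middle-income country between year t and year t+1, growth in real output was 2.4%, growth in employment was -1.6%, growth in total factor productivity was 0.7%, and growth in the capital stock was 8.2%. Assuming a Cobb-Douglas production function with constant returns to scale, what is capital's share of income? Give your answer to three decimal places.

gY = gA + α·gK + (1−α)·gL, so gY − gA − gL = α(gK − gL).
2.4 − 0.7 + 1.6 = α × (8.2 − (-1.6)).
3.3 = 9.8 α, so α = 0.33673.

α = 0.337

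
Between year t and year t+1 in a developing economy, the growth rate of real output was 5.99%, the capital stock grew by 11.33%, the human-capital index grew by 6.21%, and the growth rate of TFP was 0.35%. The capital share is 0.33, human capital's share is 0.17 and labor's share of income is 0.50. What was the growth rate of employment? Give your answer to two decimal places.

Labor's share = 1 − 0.33 − 0.17 = 0.5.
gY = gA + 0.33×11.33 + 0.17×6.21 + 0.5×g.
0.5×g = 5.99 − 0.35 − 4.7946 = 0.8454.
g = 0.8454 / 0.5 = 1.6908%.

Employment growth was 1.69%.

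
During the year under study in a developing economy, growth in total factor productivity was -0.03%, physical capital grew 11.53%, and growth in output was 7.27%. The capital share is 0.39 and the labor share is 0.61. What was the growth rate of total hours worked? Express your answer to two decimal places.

4.60%

Labor's share = 1 − 0.39 = 0.61.
gY = gA + 0.39×11.53 + 0.61×g.
0.61×g = 7.27 + 0.03 − 4.4967 = 2.8033.
g = 2.8033 / 0.61 = 4.5956%.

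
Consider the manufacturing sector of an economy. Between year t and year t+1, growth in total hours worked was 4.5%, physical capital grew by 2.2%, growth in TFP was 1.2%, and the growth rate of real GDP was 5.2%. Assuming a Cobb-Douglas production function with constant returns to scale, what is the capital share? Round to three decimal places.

gY = gA + α·gK + (1−α)·gL, so gY − gA − gL = α(gK − gL).
5.2 − 1.2 − 4.5 = α × (2.2 − 4.5).
-0.5 = -2.3 α, so α = 0.21739.

The capital share is 0.217.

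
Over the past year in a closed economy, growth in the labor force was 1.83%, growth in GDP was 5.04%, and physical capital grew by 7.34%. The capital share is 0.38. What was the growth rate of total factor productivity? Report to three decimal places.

1.116%

Labor's share = 1 − 0.38 = 0.62.
Physical capital: 0.38 × 7.34 = 2.7892 pp.
The labor force: 0.62 × 1.83 = 1.1346 pp.
TFP growth = 5.04 − 3.9238 = 1.1162%.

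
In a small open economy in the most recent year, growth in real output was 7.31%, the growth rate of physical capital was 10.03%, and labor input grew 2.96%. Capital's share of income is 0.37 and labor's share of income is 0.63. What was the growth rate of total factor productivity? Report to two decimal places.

Labor's share = 1 − 0.37 = 0.63.
Physical capital: 0.37 × 10.03 = 3.7111 pp.
Labor input: 0.63 × 2.96 = 1.8648 pp.
TFP growth = 7.31 − 5.5759 = 1.7341%.

Total factor productivity grew 1.73%.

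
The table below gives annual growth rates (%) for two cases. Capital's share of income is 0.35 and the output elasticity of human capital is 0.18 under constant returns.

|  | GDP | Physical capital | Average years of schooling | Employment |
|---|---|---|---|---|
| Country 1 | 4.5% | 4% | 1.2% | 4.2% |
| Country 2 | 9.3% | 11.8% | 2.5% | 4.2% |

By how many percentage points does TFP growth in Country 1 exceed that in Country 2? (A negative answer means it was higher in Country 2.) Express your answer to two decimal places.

Labor's share = 1 − 0.35 − 0.18 = 0.47.
Country 1: TFP = 4.5 − 1.4 − 0.216 − 1.974 = 0.91%.
Country 2: TFP = 9.3 − 4.13 − 0.45 − 1.974 = 2.746%.
Difference = 0.91 − (2.746) = -1.836 pp.

-1.84 percentage points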